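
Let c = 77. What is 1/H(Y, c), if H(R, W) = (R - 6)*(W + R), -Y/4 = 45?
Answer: 1/19158 ≈ 5.2197e-5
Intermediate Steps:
Y = -180 (Y = -4*45 = -180)
H(R, W) = (-6 + R)*(R + W)
1/H(Y, c) = 1/((-180)² - 6*(-180) - 6*77 - 180*77) = 1/(32400 + 1080 - 462 - 13860) = 1/19158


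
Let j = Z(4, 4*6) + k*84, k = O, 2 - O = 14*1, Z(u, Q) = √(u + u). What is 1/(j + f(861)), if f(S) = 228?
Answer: -195/152098 - √2/304196 ≈ -0.0012867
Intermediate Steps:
Z(u, Q) = √2*√u (Z(u, Q) = √(2*u) = √2*√u)
O = -12 (O = 2 - 14 = -12)
k = -12
j = -1008 + 2*√2 (j = √2*√4 - 12*84 = √2*2 - 1008 = 2*√2 - 1008 = -1008 + 2*√2 ≈ -1005.2)
1/(j + f(861)) = 1/((-1008 + 2*√2) + 228) = 1/(-780 + 2*√2)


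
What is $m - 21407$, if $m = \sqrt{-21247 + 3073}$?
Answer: $-21407 + i \sqrt{18174} \approx -21407.0 + 134.81 i$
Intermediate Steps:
$m = i \sqrt{18174}$ ($m = \sqrt{-18174} = i \sqrt{18174} \approx 134.81 i$)
$m - 21407 = i \sqrt{18174} - 21407 = -21407 + i \sqrt{18174}$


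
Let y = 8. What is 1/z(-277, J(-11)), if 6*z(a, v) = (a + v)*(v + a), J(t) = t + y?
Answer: 3/39200 ≈ 7.6531e-5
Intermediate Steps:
J(t) = 8 + t (J(t) = t + 8 = 8 + t)
z(a, v) = (a + v)²/6 (z(a, v) = ((a + v)*(v + a))/6 = ((a + v)*(a + v))/6 = (a + v)²/6)
1/z(-277, J(-11)) = 1/((-277 + (8 - 11))²/6) = 1/((-277 - 3)²/6) = 1/((⅙)*(-280)²) = 1/((⅙)*78400) = 1/(39200/3) = 3/39200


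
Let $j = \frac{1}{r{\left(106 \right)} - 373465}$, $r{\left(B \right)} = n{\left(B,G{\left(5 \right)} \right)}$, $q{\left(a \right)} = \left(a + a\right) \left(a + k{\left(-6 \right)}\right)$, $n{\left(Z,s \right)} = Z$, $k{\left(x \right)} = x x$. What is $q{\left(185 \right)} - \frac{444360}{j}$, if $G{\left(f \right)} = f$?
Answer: $165905887010$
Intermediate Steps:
$k{\left(x \right)} = x^{2}$
$q{\left(a \right)} = 2 a \left(36 + a\right)$ ($q{\left(a \right)} = \left(a + a\right) \left(a + \left(-6\right)^{2}\right) = 2 a \left(a + 36\right) = 2 a \left(36 + a\right)$)
$r{\left(B \right)} = B$
$j = - \frac{1}{373359}$ ($j = \frac{1}{106 - 373465} = \frac{1}{-373359} = - \frac{1}{373359} \approx -2.6784 \cdot 10^{-6}$)
$q{\left(185 \right)} - \frac{444360}{j} = 2 \cdot 185 \left(36 + 185\right) - \frac{444360}{- \frac{1}{373359}} = 2 \cdot 185 \cdot 221 - -165905805240 = 81770 + 165905805240 = 165905887010$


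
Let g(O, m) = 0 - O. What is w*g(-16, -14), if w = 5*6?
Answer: 480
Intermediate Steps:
g(O, m) = -O
w = 30
w*g(-16, -14) = 30*(-1*(-16)) = 30*16 = 480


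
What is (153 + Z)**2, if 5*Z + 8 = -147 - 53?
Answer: 310249/25 ≈ 12410.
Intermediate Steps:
Z = -208/5 (Z = -8/5 + (-147 - 53)/5 = -8/5 + (1/5)*(-200) = -8/5 - 40 = -208/5 ≈ -41.600)
(153 + Z)**2 = (153 - 208/5)**2 = (557/5)**2 = 310249/25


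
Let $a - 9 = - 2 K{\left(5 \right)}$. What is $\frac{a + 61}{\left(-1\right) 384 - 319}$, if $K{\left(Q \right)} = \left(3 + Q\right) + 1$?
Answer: $- \frac{52}{703} \approx -0.073969$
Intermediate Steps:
$K{\left(Q \right)} = 4 + Q$
$a = -9$ ($a = 9 - 2 \left(4 + 5\right) = 9 - 18 = -9$)
$\frac{a + 61}{\left(-1\right) 384 - 319} = \frac{-9 + 61}{\left(-1\right) 384 - 319} = \frac{1}{-384 - 319} \cdot 52 = \frac{1}{-703} \cdot 52 = \left(- \frac{1}{703}\right) 52 = - \frac{52}{703}$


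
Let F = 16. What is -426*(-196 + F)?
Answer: 76680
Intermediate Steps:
-426*(-196 + F) = -426*(-196 + 16) = -426*(-180) = 76680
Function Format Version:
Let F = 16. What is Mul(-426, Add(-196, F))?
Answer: 76680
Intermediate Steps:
Mul(-426, Add(-196, F)) = Mul(-426, Add(-196, 16)) = Mul(-426, -180) = 76680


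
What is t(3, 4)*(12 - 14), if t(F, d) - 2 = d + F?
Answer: -18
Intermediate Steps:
t(F, d) = 2 + F + d (t(F, d) = 2 + (d + F) = 2 + (F + d) = 2 + F + d)
t(3, 4)*(12 - 14) = (2 + 3 + 4)*(12 - 14) = 9*(-2) = -18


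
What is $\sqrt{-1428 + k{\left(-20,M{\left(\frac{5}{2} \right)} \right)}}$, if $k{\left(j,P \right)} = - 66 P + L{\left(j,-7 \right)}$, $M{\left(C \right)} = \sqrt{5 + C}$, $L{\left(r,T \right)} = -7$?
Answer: $\sqrt{-1435 - 33 \sqrt{30}} \approx 40.196 i$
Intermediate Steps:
$k{\left(j,P \right)} = -7 - 66 P$ ($k{\left(j,P \right)} = - 66 P - 7 = -7 - 66 P$)
$\sqrt{-1428 + k{\left(-20,M{\left(\frac{5}{2} \right)} \right)}} = \sqrt{-1428 - \left(7 + 66 \sqrt{5 + \frac{5}{2}}\right)} = \sqrt{-1428 - \left(7 + 66 \sqrt{\frac{15}{2}}\right)} = \sqrt{-1428 - \left(7 + 66 \frac{\sqrt{30}}{2}\right)} = \sqrt{-1428 - \left(7 + 33 \sqrt{30}\right)} = \sqrt{-1435 - 33 \sqrt{30}}$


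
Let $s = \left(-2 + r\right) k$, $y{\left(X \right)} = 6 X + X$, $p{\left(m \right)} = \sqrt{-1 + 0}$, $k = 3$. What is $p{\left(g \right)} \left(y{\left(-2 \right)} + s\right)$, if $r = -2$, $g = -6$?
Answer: $- 26 i \approx - 26.0 i$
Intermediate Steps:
$p{\left(m \right)} = i$ ($p{\left(m \right)} = \sqrt{-1} = i$)
$y{\left(X \right)} = 7 X$
$s = -12$ ($s = \left(-2 - 2\right) 3 = \left(-4\right) 3 = -12$)
$p{\left(g \right)} \left(y{\left(-2 \right)} + s\right) = i \left(7 \left(-2\right) - 12\right) = i \left(-14 - 12\right) = i \left(-26\right) = - 26 i$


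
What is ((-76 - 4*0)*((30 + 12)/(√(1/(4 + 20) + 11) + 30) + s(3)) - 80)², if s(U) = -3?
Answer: 160653282128/91036445 + 2194410624*√1590/91036445 ≈ 2725.9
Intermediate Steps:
((-76 - 4*0)*((30 + 12)/(√(1/(4 + 20) + 11) + 30) + s(3)) - 80)² = ((-76 - 4*0)*((30 + 12)/(√(1/(4 + 20) + 11) + 30) - 3) - 80)² = ((-76 + 0)*(42/(√(1/24 + 11) + 30) - 3) - 80)² = (-76*(42/(√(1/24 + 11) + 30) - 3) - 80)² = (-76*(42/(√(265/24) + 30) - 3) - 80)² = (-76*(42/(√1590/12 + 30) - 3) - 80)² = (-76*(42/(30 + √1590/12) - 3) - 80)² = (-76*(-3 + 42/(30 + √1590/12)) - 80)² = ((228 - 3192/(30 + √1590/12)) - 80)² = (148 - 3192/(30 + √1590/12))²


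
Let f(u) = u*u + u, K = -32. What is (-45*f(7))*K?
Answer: 80640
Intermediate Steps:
f(u) = u + u² (f(u) = u² + u = u + u²)
(-45*f(7))*K = -315*(1 + 7)*(-32) = -315*8*(-32) = -45*56*(-32) = -2520*(-32) = 80640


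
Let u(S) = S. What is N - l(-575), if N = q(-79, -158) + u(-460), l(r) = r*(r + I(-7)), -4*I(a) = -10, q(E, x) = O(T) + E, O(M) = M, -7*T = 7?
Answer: -659455/2 ≈ -3.2973e+5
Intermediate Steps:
T = -1 (T = -⅐*7 = -1)
q(E, x) = -1 + E
I(a) = 5/2 (I(a) = -¼*(-10) = 5/2)
l(r) = r*(5/2 + r) (l(r) = r*(r + 5/2) = r*(5/2 + r))
N = -540 (N = (-1 - 79) - 460 = -80 - 460 = -540)
N - l(-575) = -540 - (-575)*(5 + 2*(-575))/2 = -540 - (-575)*(5 - 1150)/2 = -540 - (-575)*(-1145)/2 = -540 - 1*658375/2 = -540 - 658375/2 = -659455/2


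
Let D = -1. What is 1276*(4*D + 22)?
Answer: 22968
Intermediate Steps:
1276*(4*D + 22) = 1276*(4*(-1) + 22) = 1276*(-4 + 22) = 1276*18 = 22968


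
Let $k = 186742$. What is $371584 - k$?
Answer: $184842$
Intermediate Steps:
$371584 - k = 371584 - 186742 = 184842$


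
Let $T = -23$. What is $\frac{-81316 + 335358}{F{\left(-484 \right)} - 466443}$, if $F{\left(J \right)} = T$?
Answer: $- \frac{127021}{233233} \approx -0.54461$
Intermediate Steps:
$F{\left(J \right)} = -23$
$\frac{-81316 + 335358}{F{\left(-484 \right)} - 466443} = \frac{-81316 + 335358}{-23 - 466443} = \frac{254042}{-466466} = 254042 \left(- \frac{1}{466466}\right) = - \frac{127021}{233233}$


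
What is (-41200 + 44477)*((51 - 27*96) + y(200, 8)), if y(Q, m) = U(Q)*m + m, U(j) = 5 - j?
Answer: -13412761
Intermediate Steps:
y(Q, m) = m + m*(5 - Q) (y(Q, m) = (5 - Q)*m + m = m*(5 - Q) + m = m + m*(5 - Q))
(-41200 + 44477)*((51 - 27*96) + y(200, 8)) = (-41200 + 44477)*((51 - 27*96) + 8*(6 - 1*200)) = 3277*((51 - 2592) + 8*(6 - 200)) = 3277*(-2541 + 8*(-194)) = 3277*(-2541 - 1552) = 3277*(-4093) = -13412761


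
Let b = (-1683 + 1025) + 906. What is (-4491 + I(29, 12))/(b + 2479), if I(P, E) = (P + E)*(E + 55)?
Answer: -1744/2727 ≈ -0.63953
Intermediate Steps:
I(P, E) = (55 + E)*(E + P) (I(P, E) = (E + P)*(55 + E) = (55 + E)*(E + P))
b = 248 (b = -658 + 906 = 248)
(-4491 + I(29, 12))/(b + 2479) = (-4491 + (12**2 + 55*12 + 55*29 + 12*29))/(248 + 2479) = (-4491 + (144 + 660 + 1595 + 348))/2727 = (-4491 + 2747)*(1/2727) = -1744*1/2727 = -1744/2727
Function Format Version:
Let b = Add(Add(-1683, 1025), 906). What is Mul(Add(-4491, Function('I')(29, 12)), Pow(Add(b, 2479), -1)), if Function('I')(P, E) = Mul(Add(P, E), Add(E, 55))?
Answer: Rational(-1744, 2727) ≈ -0.63953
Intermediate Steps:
Function('I')(P, E) = Mul(Add(55, E), Add(E, P)) (Function('I')(P, E) = Mul(Add(E, P), Add(55, E)) = Mul(Add(55, E), Add(E, P)))
b = 248 (b = Add(-658, 906) = 248)
Mul(Add(-4491, Function('I')(29, 12)), Pow(Add(b, 2479), -1)) = Mul(Add(-4491, Add(Pow(12, 2), Mul(55, 12), Mul(55, 29), Mul(12, 29))), Pow(Add(248, 2479), -1)) = Mul(Add(-4491, Add(144, 660, 1595, 348)), Pow(2727, -1)) = Mul(Add(-4491, 2747), Rational(1, 2727)) = Mul(-1744, Rational(1, 2727)) = Rational(-1744, 2727)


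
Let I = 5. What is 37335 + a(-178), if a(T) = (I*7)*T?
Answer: 31105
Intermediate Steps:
a(T) = 35*T (a(T) = (5*7)*T = 35*T)
37335 + a(-178) = 37335 + 35*(-178) = 37335 - 6230 = 31105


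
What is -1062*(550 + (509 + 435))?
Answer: -1586628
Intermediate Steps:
-1062*(550 + (509 + 435)) = -1062*(550 + 944) = -1062*1494 = -1586628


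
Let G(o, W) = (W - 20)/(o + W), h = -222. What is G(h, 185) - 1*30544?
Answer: -1130293/37 ≈ -30548.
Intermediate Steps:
G(o, W) = (-20 + W)/(W + o)
G(h, 185) - 1*30544 = (-20 + 185)/(185 - 222) - 1*30544 = 165/(-37) - 30544 = -1/37*165 - 30544 = -165/37 - 30544 = -1130293/37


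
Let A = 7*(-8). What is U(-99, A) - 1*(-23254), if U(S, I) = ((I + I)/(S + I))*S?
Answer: 3593282/155 ≈ 23182.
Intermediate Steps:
A = -56
U(S, I) = 2*I*S/(I + S) (U(S, I) = ((2*I)/(I + S))*S = (2*I/(I + S))*S = 2*I*S/(I + S))
U(-99, A) - 1*(-23254) = 2*(-56)*(-99)/(-56 - 99) - 1*(-23254) = 2*(-56)*(-99)/(-155) + 23254 = 2*(-56)*(-99)*(-1/155) + 23254 = -11088/155 + 23254 = 3593282/155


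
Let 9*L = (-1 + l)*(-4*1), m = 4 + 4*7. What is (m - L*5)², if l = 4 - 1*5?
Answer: 61504/81 ≈ 759.31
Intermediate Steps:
l = -1 (l = 4 - 5 = -1)
m = 32 (m = 4 + 28 = 32)
L = 8/9 (L = ((-1 - 1)*(-4*1))/9 = (-2*(-4))/9 = (⅑)*8 = 8/9 ≈ 0.88889)
(m - L*5)² = (32 - 1*8/9*5)² = (32 - 8/9*5)² = (32 - 40/9)² = (248/9)² = 61504/81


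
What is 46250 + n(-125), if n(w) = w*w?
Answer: 61875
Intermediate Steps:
n(w) = w**2
46250 + n(-125) = 46250 + (-125)**2 = 46250 + 15625 = 61875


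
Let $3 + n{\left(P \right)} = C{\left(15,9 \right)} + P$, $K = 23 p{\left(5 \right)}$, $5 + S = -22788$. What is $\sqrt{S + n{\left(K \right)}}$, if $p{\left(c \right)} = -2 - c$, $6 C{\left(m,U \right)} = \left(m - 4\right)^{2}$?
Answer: $\frac{i \sqrt{825726}}{6} \approx 151.45 i$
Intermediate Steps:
$C{\left(m,U \right)} = \frac{\left(-4 + m\right)^{2}}{6}$ ($C{\left(m,U \right)} = \frac{\left(m - 4\right)^{2}}{6} = \frac{\left(-4 + m\right)^{2}}{6}$)
$S = -22793$ ($S = -5 - 22788 = -22793$)
$K = -161$ ($K = 23 \left(-2 - 5\right) = 23 \left(-7\right) = -161$)
$n{\left(P \right)} = \frac{103}{6} + P$ ($n{\left(P \right)} = -3 + \left(\frac{\left(-4 + 15\right)^{2}}{6} + P\right) = -3 + \left(\frac{11^{2}}{6} + P\right) = -3 + \left(\frac{1}{6} \cdot 121 + P\right) = -3 + \left(\frac{121}{6} + P\right) = \frac{103}{6} + P$)
$\sqrt{S + n{\left(K \right)}} = \sqrt{-22793 + \left(\frac{103}{6} - 161\right)} = \sqrt{-22793 - \frac{863}{6}} = \sqrt{- \frac{137621}{6}} = \frac{i \sqrt{825726}}{6}$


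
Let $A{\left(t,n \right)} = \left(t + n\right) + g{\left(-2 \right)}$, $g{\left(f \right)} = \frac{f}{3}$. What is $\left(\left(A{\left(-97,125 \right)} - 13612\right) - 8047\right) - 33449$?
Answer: $- \frac{165242}{3} \approx -55081.0$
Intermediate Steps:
$g{\left(f \right)} = \frac{f}{3}$ ($g{\left(f \right)} = f \frac{1}{3} = \frac{f}{3}$)
$A{\left(t,n \right)} = - \frac{2}{3} + n + t$ ($A{\left(t,n \right)} = \left(t + n\right) + \frac{1}{3} \left(-2\right) = \left(n + t\right) - \frac{2}{3} = - \frac{2}{3} + n + t$)
$\left(\left(A{\left(-97,125 \right)} - 13612\right) - 8047\right) - 33449 = \left(\left(\left(- \frac{2}{3} + 125 - 97\right) - 13612\right) - 8047\right) - 33449 = \left(\left(\frac{82}{3} - 13612\right) - 8047\right) - 33449 = \left(- \frac{40754}{3} - 8047\right) - 33449 = - \frac{64895}{3} - 33449 = - \frac{165242}{3}$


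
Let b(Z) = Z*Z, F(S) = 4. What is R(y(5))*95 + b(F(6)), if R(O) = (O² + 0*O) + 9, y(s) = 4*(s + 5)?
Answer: 152871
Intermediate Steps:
b(Z) = Z²
y(s) = 20 + 4*s (y(s) = 4*(5 + s) = 20 + 4*s)
R(O) = 9 + O² (R(O) = (O² + 0) + 9 = O² + 9 = 9 + O²)
R(y(5))*95 + b(F(6)) = (9 + (20 + 4*5)²)*95 + 4² = (9 + (20 + 20)²)*95 + 16 = (9 + 40²)*95 + 16 = (9 + 1600)*95 + 16 = 1609*95 + 16 = 152855 + 16 = 152871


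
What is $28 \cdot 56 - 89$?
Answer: $1479$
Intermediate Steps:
$28 \cdot 56 - 89 = 1568 - 89 = 1479$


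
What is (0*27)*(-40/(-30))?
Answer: 0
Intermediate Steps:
(0*27)*(-40/(-30)) = 0*(-40*(-1/30)) = 0*(4/3) = 0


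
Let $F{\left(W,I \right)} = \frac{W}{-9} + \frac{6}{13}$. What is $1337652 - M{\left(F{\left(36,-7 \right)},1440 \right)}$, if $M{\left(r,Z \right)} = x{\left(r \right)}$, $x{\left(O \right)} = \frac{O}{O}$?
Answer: $1337651$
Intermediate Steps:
$x{\left(O \right)} = 1$
$F{\left(W,I \right)} = \frac{6}{13} - \frac{W}{9}$ ($F{\left(W,I \right)} = W \left(- \frac{1}{9}\right) + 6 \cdot \frac{1}{13} = - \frac{W}{9} + \frac{6}{13} = \frac{6}{13} - \frac{W}{9}$)
$M{\left(r,Z \right)} = 1$
$1337652 - M{\left(F{\left(36,-7 \right)},1440 \right)} = 1337652 - 1 = 1337651$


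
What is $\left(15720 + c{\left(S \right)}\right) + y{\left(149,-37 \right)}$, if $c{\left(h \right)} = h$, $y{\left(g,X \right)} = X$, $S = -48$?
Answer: $15635$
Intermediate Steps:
$\left(15720 + c{\left(S \right)}\right) + y{\left(149,-37 \right)} = \left(15720 - 48\right) - 37 = 15672 - 37 = 15635$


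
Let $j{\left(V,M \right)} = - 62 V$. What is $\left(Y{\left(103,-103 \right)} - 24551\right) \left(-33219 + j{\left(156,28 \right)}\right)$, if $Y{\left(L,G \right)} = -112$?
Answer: $1057820733$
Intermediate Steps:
$\left(Y{\left(103,-103 \right)} - 24551\right) \left(-33219 + j{\left(156,28 \right)}\right) = \left(-112 - 24551\right) \left(-33219 - 9672\right) = - 24663 \left(-33219 - 9672\right) = \left(-24663\right) \left(-42891\right) = 1057820733$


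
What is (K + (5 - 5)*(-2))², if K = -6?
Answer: 36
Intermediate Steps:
(K + (5 - 5)*(-2))² = (-6 + (5 - 5)*(-2))² = (-6 + 0*(-2))² = (-6 + 0)² = (-6)² = 36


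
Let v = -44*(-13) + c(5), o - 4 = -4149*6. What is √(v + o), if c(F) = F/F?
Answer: I*√24317 ≈ 155.94*I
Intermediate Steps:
c(F) = 1
o = -24890 (o = 4 - 4149*6 = 4 - 24894 = -24890)
v = 573 (v = -44*(-13) + 1 = 572 + 1 = 573)
√(v + o) = √(573 - 24890) = √(-24317) = I*√24317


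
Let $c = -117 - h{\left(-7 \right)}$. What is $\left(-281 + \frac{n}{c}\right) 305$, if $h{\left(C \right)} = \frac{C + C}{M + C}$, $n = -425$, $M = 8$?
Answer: $- \frac{8697990}{103} \approx -84447.0$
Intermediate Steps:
$h{\left(C \right)} = \frac{2 C}{8 + C}$ ($h{\left(C \right)} = \frac{C + C}{8 + C} = \frac{2 C}{8 + C}$)
$c = -103$ ($c = -117 - 2 \left(-7\right) \frac{1}{8 - 7} = -117 - 2 \left(-7\right) 1^{-1} = -117 - 2 \left(-7\right) 1 = -117 - -14 = -117 + 14 = -103$)
$\left(-281 + \frac{n}{c}\right) 305 = \left(-281 - \frac{425}{-103}\right) 305 = \left(-281 - - \frac{425}{103}\right) 305 = \left(-281 + \frac{425}{103}\right) 305 = \left(- \frac{28518}{103}\right) 305 = - \frac{8697990}{103}$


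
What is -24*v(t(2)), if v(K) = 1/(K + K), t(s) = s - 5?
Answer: 4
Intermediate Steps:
t(s) = -5 + s
v(K) = 1/(2*K)
-24*v(t(2)) = -12/(-5 + 2) = -12/(-3) = -12*(-1)/3 = -24*(-⅙) = 4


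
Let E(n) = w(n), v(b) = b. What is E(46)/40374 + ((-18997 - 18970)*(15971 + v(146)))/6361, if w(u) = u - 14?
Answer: -12352710622217/128409507 ≈ -96198.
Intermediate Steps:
w(u) = -14 + u
E(n) = -14 + n
E(46)/40374 + ((-18997 - 18970)*(15971 + v(146)))/6361 = (-14 + 46)/40374 + ((-18997 - 18970)*(15971 + 146))/6361 = 32*(1/40374) - 37967*16117*(1/6361) = 16/20187 - 611914139*1/6361 = 16/20187 - 611914139/6361 = -12352710622217/128409507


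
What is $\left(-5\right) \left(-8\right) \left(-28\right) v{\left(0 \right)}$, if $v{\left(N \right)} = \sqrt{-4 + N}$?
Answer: $- 2240 i \approx - 2240.0 i$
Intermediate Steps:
$\left(-5\right) \left(-8\right) \left(-28\right) v{\left(0 \right)} = \left(-5\right) \left(-8\right) \left(-28\right) \sqrt{-4 + 0} = 40 \left(-28\right) \sqrt{-4} = - 1120 \cdot 2 i = - 2240 i$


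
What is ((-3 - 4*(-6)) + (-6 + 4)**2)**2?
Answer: 625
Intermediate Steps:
((-3 - 4*(-6)) + (-6 + 4)**2)**2 = ((-3 + 24) + (-2)**2)**2 = (21 + 4)**2 = 25**2 = 625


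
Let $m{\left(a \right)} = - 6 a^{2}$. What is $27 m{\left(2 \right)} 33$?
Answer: $-21384$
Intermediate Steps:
$27 m{\left(2 \right)} 33 = 27 \left(- 6 \cdot 2^{2}\right) 33 = 27 \left(\left(-6\right) 4\right) 33 = 27 \left(-24\right) 33 = \left(-648\right) 33 = -21384$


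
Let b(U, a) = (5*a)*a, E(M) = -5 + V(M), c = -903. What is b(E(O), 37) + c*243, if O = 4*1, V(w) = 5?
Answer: -212584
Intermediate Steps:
O = 4
E(M) = 0 (E(M) = -5 + 5 = 0)
b(U, a) = 5*a**2
b(E(O), 37) + c*243 = 5*37**2 - 903*243 = 5*1369 - 219429 = 6845 - 219429 = -212584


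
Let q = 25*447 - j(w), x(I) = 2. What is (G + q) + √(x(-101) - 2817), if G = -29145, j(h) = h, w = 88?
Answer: -18058 + I*√2815 ≈ -18058.0 + 53.057*I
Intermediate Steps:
q = 11087 (q = 25*447 - 1*88 = 11175 - 88 = 11087)
(G + q) + √(x(-101) - 2817) = (-29145 + 11087) + √(2 - 2817) = -18058 + √(-2815) = -18058 + I*√2815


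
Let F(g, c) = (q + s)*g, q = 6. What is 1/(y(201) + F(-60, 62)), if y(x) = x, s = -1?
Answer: -1/99 ≈ -0.010101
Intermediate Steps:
F(g, c) = 5*g (F(g, c) = (6 - 1)*g = 5*g)
1/(y(201) + F(-60, 62)) = 1/(201 + 5*(-60)) = 1/(201 - 300) = 1/(-99) = -1/99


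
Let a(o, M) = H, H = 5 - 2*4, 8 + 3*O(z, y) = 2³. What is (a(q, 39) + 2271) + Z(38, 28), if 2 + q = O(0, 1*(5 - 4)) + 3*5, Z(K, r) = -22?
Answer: 2246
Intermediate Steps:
O(z, y) = 0 (O(z, y) = -8/3 + (⅓)*2³ = -8/3 + (⅓)*8 = -8/3 + 8/3 = 0)
H = -3 (H = 5 - 8 = -3)
q = 13 (q = -2 + (0 + 3*5) = -2 + (0 + 15) = -2 + 15 = 13)
a(o, M) = -3
(a(q, 39) + 2271) + Z(38, 28) = (-3 + 2271) - 22 = 2268 - 22 = 2246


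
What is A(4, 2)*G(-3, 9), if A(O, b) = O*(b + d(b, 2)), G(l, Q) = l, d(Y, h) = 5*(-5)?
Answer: 276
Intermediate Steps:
d(Y, h) = -25
A(O, b) = O*(-25 + b) (A(O, b) = O*(b - 25) = O*(-25 + b))
A(4, 2)*G(-3, 9) = (4*(-25 + 2))*(-3) = (4*(-23))*(-3) = -92*(-3) = 276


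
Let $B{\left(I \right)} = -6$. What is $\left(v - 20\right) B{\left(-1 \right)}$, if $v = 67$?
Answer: $-282$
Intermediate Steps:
$\left(v - 20\right) B{\left(-1 \right)} = \left(67 - 20\right) \left(-6\right) = 47 \left(-6\right) = -282$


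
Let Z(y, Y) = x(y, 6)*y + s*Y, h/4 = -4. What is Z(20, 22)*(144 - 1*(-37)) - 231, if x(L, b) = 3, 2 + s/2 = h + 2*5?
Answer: -53083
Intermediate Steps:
h = -16 (h = 4*(-4) = -16)
s = -16 (s = -4 + 2*(-16 + 2*5) = -4 + 2*(-16 + 10) = -4 + 2*(-6) = -4 - 12 = -16)
Z(y, Y) = -16*Y + 3*y (Z(y, Y) = 3*y - 16*Y = -16*Y + 3*y)
Z(20, 22)*(144 - 1*(-37)) - 231 = (-16*22 + 3*20)*(144 - 1*(-37)) - 231 = (-352 + 60)*(144 + 37) - 231 = -292*181 - 231 = -52852 - 231 = -53083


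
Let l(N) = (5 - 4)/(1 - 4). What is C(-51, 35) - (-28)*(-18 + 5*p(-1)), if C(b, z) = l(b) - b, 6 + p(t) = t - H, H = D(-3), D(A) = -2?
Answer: -3460/3 ≈ -1153.3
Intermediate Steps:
H = -2
l(N) = -⅓ (l(N) = 1/(-3) = 1*(-⅓) = -⅓)
p(t) = -4 + t (p(t) = -6 + (t - 1*(-2)) = -6 + (t + 2) = -6 + (2 + t) = -4 + t)
C(b, z) = -⅓ - b
C(-51, 35) - (-28)*(-18 + 5*p(-1)) = (-⅓ - 1*(-51)) - (-28)*(-18 + 5*(-4 - 1)) = (-⅓ + 51) - (-28)*(-18 + 5*(-5)) = 152/3 - (-28)*(-18 - 25) = 152/3 - (-28)*(-43) = 152/3 - 1*1204 = 152/3 - 1204 = -3460/3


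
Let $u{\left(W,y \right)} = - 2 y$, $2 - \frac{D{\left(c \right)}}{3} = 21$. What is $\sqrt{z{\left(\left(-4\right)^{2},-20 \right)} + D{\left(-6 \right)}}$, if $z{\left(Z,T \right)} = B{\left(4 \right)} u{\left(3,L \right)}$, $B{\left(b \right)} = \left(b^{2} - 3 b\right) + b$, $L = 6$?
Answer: $3 i \sqrt{17} \approx 12.369 i$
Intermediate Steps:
$D{\left(c \right)} = -57$ ($D{\left(c \right)} = 6 - 63 = -57$)
$B{\left(b \right)} = b^{2} - 2 b$
$z{\left(Z,T \right)} = -96$ ($z{\left(Z,T \right)} = 4 \left(-2 + 4\right) \left(\left(-2\right) 6\right) = 4 \cdot 2 \left(-12\right) = 8 \left(-12\right) = -96$)
$\sqrt{z{\left(\left(-4\right)^{2},-20 \right)} + D{\left(-6 \right)}} = \sqrt{-96 - 57} = \sqrt{-153} = 3 i \sqrt{17}$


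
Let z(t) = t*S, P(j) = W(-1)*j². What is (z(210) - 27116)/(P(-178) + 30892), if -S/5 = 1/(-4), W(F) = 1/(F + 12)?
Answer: -590777/742992 ≈ -0.79513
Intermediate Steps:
W(F) = 1/(12 + F)
P(j) = j²/11 (P(j) = j²/(12 - 1) = j²/11)
S = 5/4 (S = -5/(-4) = -5*(-1)/4 = -5*(-¼) = 5/4 ≈ 1.2500)
z(t) = 5*t/4 (z(t) = t*(5/4) = 5*t/4)
(z(210) - 27116)/(P(-178) + 30892) = ((5/4)*210 - 27116)/((1/11)*(-178)² + 30892) = (525/2 - 27116)/((1/11)*31684 + 30892) = -53707/(2*(31684/11 + 30892)) = -53707/(2*371496/11) = -53707/2*11/371496 = -590777/742992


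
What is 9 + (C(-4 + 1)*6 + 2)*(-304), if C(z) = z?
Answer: 4873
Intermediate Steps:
9 + (C(-4 + 1)*6 + 2)*(-304) = 9 + ((-4 + 1)*6 + 2)*(-304) = 9 + (-3*6 + 2)*(-304) = 9 + (-18 + 2)*(-304) = 9 - 16*(-304) = 9 + 4864 = 4873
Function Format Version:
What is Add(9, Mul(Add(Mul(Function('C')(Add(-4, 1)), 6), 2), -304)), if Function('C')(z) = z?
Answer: 4873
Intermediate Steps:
Add(9, Mul(Add(Mul(Function('C')(Add(-4, 1)), 6), 2), -304)) = Add(9, Mul(Add(Mul(Add(-4, 1), 6), 2), -304)) = Add(9, Mul(Add(Mul(-3, 6), 2), -304)) = Add(9, Mul(Add(-18, 2), -304)) = Add(9, Mul(-16, -304)) = Add(9, 4864) = 4873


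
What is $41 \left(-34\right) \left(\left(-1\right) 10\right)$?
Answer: $13940$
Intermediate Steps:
$41 \left(-34\right) \left(\left(-1\right) 10\right) = \left(-1394\right) \left(-10\right) = 13940$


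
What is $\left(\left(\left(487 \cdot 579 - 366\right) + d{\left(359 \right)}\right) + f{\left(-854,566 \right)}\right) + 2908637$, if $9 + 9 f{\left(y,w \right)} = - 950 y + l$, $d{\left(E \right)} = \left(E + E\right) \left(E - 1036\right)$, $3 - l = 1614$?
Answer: $\frac{25147102}{9} \approx 2.7941 \cdot 10^{6}$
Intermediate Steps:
$l = -1611$ ($l = 3 - 1614 = -1611$)
$d{\left(E \right)} = 2 E \left(-1036 + E\right)$
$f{\left(y,w \right)} = -180 - \frac{950 y}{9}$ ($f{\left(y,w \right)} = -1 + \frac{- 950 y - 1611}{9} = -1 + \frac{-1611 - 950 y}{9} = -1 - \left(179 + \frac{950 y}{9}\right) = -180 - \frac{950 y}{9}$)
$\left(\left(\left(487 \cdot 579 - 366\right) + d{\left(359 \right)}\right) + f{\left(-854,566 \right)}\right) + 2908637 = \left(\left(\left(487 \cdot 579 - 366\right) + 2 \cdot 359 \left(-1036 + 359\right)\right) - - \frac{809680}{9}\right) + 2908637 = \left(\left(\left(281973 - 366\right) + 2 \cdot 359 \left(-677\right)\right) + \left(-180 + \frac{811300}{9}\right)\right) + 2908637 = \left(\left(281607 - 486086\right) + \frac{809680}{9}\right) + 2908637 = \left(-204479 + \frac{809680}{9}\right) + 2908637 = - \frac{1030631}{9} + 2908637 = \frac{25147102}{9}$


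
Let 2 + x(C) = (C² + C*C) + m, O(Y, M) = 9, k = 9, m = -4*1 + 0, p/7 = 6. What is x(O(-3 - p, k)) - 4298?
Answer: -4142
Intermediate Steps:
p = 42 (p = 7*6 = 42)
m = -4 (m = -4 + 0 = -4)
x(C) = -6 + 2*C² (x(C) = -2 + ((C² + C*C) - 4) = -2 + ((C² + C²) - 4) = -2 + (2*C² - 4) = -2 + (-4 + 2*C²) = -6 + 2*C²)
x(O(-3 - p, k)) - 4298 = (-6 + 2*9²) - 4298 = (-6 + 2*81) - 4298 = (-6 + 162) - 4298 = 156 - 4298 = -4142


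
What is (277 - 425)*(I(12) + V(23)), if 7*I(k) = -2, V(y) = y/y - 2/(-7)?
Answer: -148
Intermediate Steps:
V(y) = 9/7 (V(y) = 1 - 2*(-⅐) = 1 + 2/7 = 9/7)
I(k) = -2/7 (I(k) = (⅐)*(-2) = -2/7)
(277 - 425)*(I(12) + V(23)) = (277 - 425)*(-2/7 + 9/7) = -148*1 = -148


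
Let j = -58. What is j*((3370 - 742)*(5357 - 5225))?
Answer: -20119968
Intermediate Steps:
j*((3370 - 742)*(5357 - 5225)) = -58*(3370 - 742)*(5357 - 5225) = -152424*132 = -58*346896 = -20119968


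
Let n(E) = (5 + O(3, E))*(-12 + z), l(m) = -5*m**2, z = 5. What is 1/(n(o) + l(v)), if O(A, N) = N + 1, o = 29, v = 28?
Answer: -1/4165 ≈ -0.00024010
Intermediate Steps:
O(A, N) = 1 + N
n(E) = -42 - 7*E (n(E) = (5 + (1 + E))*(-12 + 5) = (6 + E)*(-7) = -42 - 7*E)
1/(n(o) + l(v)) = 1/((-42 - 7*29) - 5*28**2) = 1/((-42 - 203) - 5*784) = 1/(-245 - 3920) = 1/(-4165) = -1/4165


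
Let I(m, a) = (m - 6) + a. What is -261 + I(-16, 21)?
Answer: -262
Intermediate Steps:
I(m, a) = -6 + a + m (I(m, a) = (-6 + m) + a = -6 + a + m)
-261 + I(-16, 21) = -261 + (-6 + 21 - 16) = -261 - 1 = -262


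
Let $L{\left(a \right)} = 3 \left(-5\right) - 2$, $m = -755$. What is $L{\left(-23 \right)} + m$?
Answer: $-772$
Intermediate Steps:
$L{\left(a \right)} = -17$ ($L{\left(a \right)} = -15 - 2 = -17$)
$L{\left(-23 \right)} + m = -17 - 755 = -772$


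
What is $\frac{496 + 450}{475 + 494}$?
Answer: $\frac{946}{969} \approx 0.97626$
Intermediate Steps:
$\frac{496 + 450}{475 + 494} = \frac{946}{969}$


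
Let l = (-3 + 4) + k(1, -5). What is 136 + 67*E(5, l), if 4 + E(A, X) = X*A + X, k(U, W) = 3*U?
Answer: 1476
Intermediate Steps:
l = 4 (l = (-3 + 4) + 3*1 = 1 + 3 = 4)
E(A, X) = -4 + X + A*X (E(A, X) = -4 + (X*A + X) = -4 + (A*X + X) = -4 + (X + A*X) = -4 + X + A*X)
136 + 67*E(5, l) = 136 + 67*(-4 + 4 + 5*4) = 136 + 67*(-4 + 4 + 20) = 136 + 67*20 = 136 + 1340 = 1476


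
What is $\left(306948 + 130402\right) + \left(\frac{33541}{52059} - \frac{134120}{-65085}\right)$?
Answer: $\frac{98790978848621}{225884001} \approx 4.3735 \cdot 10^{5}$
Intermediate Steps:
$\left(306948 + 130402\right) + \left(\frac{33541}{52059} - \frac{134120}{-65085}\right) = 437350 + \left(33541 \cdot \frac{1}{52059} - - \frac{26824}{13017}\right) = 437350 + \left(\frac{33541}{52059} + \frac{26824}{13017}\right) = 437350 + \frac{611011271}{225884001} = \frac{98790978848621}{225884001}$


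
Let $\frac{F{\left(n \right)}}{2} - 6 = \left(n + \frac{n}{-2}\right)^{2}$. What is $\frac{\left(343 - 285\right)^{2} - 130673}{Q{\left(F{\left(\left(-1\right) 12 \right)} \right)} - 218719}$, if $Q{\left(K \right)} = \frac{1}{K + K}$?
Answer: $\frac{21387912}{36744791} \approx 0.58207$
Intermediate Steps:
$F{\left(n \right)} = 12 + \frac{n^{2}}{2}$ ($F{\left(n \right)} = 12 + 2 \left(n + \frac{n}{-2}\right)^{2} = 12 + 2 \left(n + n \left(- \frac{1}{2}\right)\right)^{2} = 12 + 2 \left(n - \frac{n}{2}\right)^{2} = 12 + 2 \left(\frac{n}{2}\right)^{2} = 12 + 2 \frac{n^{2}}{4} = 12 + \frac{n^{2}}{2}$)
$Q{\left(K \right)} = \frac{1}{2 K}$
$\frac{\left(343 - 285\right)^{2} - 130673}{Q{\left(F{\left(\left(-1\right) 12 \right)} \right)} - 218719} = \frac{\left(343 - 285\right)^{2} - 130673}{\frac{1}{2 \left(12 + \frac{\left(\left(-1\right) 12\right)^{2}}{2}\right)} - 218719} = \frac{\left(343 - 285\right)^{2} - 130673}{\frac{1}{2 \left(12 + \frac{\left(-12\right)^{2}}{2}\right)} - 218719} = \frac{\left(343 - 285\right)^{2} - 130673}{\frac{1}{2 \left(12 + \frac{1}{2} \cdot 144\right)} - 218719} = \frac{58^{2} - 130673}{\frac{1}{2 \left(12 + 72\right)} - 218719} = \frac{3364 - 130673}{\frac{1}{2 \cdot 84} - 218719} = - \frac{127309}{\frac{1}{2} \cdot \frac{1}{84} - 218719} = - \frac{127309}{\frac{1}{168} - 218719} = - \frac{127309}{- \frac{36744791}{168}} = \left(-127309\right) \left(- \frac{168}{36744791}\right) = \frac{21387912}{36744791}$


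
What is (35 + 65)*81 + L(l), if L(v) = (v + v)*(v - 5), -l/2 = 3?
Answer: 8232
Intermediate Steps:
l = -6 (l = -2*3 = -6)
L(v) = 2*v*(-5 + v) (L(v) = (2*v)*(-5 + v) = 2*v*(-5 + v))
(35 + 65)*81 + L(l) = (35 + 65)*81 + 2*(-6)*(-5 - 6) = 100*81 + 2*(-6)*(-11) = 8100 + 132 = 8232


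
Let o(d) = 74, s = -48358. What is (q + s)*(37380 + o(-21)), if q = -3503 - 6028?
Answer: -2168174606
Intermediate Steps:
q = -9531
(q + s)*(37380 + o(-21)) = (-9531 - 48358)*(37380 + 74) = -57889*37454 = -2168174606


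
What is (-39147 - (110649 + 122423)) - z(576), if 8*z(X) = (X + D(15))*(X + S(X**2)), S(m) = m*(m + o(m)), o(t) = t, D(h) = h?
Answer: -16263627984275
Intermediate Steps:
S(m) = 2*m**2 (S(m) = m*(m + m) = m*(2*m) = 2*m**2)
z(X) = (15 + X)*(X + 2*X**4)/8 (z(X) = ((X + 15)*(X + 2*(X**2)**2))/8 = ((15 + X)*(X + 2*X**4))/8 = (15 + X)*(X + 2*X**4)/8)
(-39147 - (110649 + 122423)) - z(576) = (-39147 - (110649 + 122423)) - 576*(15 + 576 + 2*576**4 + 30*576**3)/8 = (-39147 - 1*233072) - 576*(15 + 576 + 2*110075314176 + 30*191102976)/8 = (-39147 - 233072) - 576*(15 + 576 + 220150628352 + 5733089280)/8 = -272219 - 576*225883718223/8 = -272219 - 1*16263627712056 = -272219 - 16263627712056 = -16263627984275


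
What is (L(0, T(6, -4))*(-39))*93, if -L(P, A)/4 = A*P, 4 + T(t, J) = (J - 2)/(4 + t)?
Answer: 0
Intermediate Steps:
T(t, J) = -4 + (-2 + J)/(4 + t) (T(t, J) = -4 + (J - 2)/(4 + t) = -4 + (-2 + J)/(4 + t))
L(P, A) = -4*A*P
(L(0, T(6, -4))*(-39))*93 = (-4*(-18 - 4 - 4*6)/(4 + 6)*0*(-39))*93 = (-4*(-18 - 4 - 24)/10*0*(-39))*93 = (-4*(⅒)*(-46)*0*(-39))*93 = (-4*(-23/5)*0*(-39))*93 = (0*(-39))*93 = 0*93 = 0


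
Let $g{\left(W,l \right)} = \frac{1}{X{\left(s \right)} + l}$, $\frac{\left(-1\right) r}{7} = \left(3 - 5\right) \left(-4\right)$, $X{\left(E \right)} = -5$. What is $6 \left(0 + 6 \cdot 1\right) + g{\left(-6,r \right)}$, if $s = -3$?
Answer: $\frac{2195}{61} \approx 35.984$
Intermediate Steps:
$r = -56$ ($r = - 7 \left(3 - 5\right) \left(-4\right) = - 7 \left(\left(-2\right) \left(-4\right)\right) = \left(-7\right) 8 = -56$)
$g{\left(W,l \right)} = \frac{1}{-5 + l}$
$6 \left(0 + 6 \cdot 1\right) + g{\left(-6,r \right)} = 6 \left(0 + 6 \cdot 1\right) + \frac{1}{-5 - 56} = 6 \left(0 + 6\right) + \frac{1}{-61} = 6 \cdot 6 - \frac{1}{61} = 36 - \frac{1}{61} = \frac{2195}{61}$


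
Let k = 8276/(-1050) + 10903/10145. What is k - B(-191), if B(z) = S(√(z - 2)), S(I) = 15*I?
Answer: -7251187/1065225 - 15*I*√193 ≈ -6.8072 - 208.39*I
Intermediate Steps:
B(z) = 15*√(-2 + z) (B(z) = 15*√(z - 2) = 15*√(-2 + z))
k = -7251187/1065225 (k = 8276*(-1/1050) + 10903*(1/10145) = -4138/525 + 10903/10145 = -7251187/1065225 ≈ -6.8072)
k - B(-191) = -7251187/1065225 - 15*√(-2 - 191) = -7251187/1065225 - 15*√(-193) = -7251187/1065225 - 15*I*√193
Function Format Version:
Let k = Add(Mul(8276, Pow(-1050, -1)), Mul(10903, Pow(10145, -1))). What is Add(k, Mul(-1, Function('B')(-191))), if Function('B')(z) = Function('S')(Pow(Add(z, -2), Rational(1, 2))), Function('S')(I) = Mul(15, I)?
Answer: Add(Rational(-7251187, 1065225), Mul(-15, I, Pow(193, Rational(1, 2)))) ≈ Add(-6.8072, Mul(-208.39, I))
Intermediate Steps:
Function('B')(z) = Mul(15, Pow(Add(-2, z), Rational(1, 2))) (Function('B')(z) = Mul(15, Pow(Add(z, -2), Rational(1, 2))) = Mul(15, Pow(Add(-2, z), Rational(1, 2))))
k = Rational(-7251187, 1065225) (k = Add(Mul(8276, Rational(-1, 1050)), Mul(10903, Rational(1, 10145))) = Add(Rational(-4138, 525), Rational(10903, 10145)) = Rational(-7251187, 1065225) ≈ -6.8072)
Add(k, Mul(-1, Function('B')(-191))) = Add(Rational(-7251187, 1065225), Mul(-1, Mul(15, Pow(Add(-2, -191), Rational(1, 2))))) = Add(Rational(-7251187, 1065225), Mul(-1, Mul(15, Pow(-193, Rational(1, 2))))) = Add(Rational(-7251187, 1065225), Mul(-1, Mul(15, Mul(I, Pow(193, Rational(1, 2)))))) = Add(Rational(-7251187, 1065225), Mul(-1, Mul(15, I, Pow(193, Rational(1, 2))))) = Add(Rational(-7251187, 1065225), Mul(-15, I, Pow(193, Rational(1, 2))))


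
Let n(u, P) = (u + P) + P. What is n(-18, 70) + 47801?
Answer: 47923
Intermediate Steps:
n(u, P) = u + 2*P (n(u, P) = (P + u) + P = u + 2*P)
n(-18, 70) + 47801 = (-18 + 2*70) + 47801 = (-18 + 140) + 47801 = 122 + 47801 = 47923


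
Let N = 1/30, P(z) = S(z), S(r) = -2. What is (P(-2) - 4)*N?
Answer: -1/5 ≈ -0.20000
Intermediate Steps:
P(z) = -2
N = 1/30 ≈ 0.033333
(P(-2) - 4)*N = (-2 - 4)*(1/30) = -6*1/30 = -1/5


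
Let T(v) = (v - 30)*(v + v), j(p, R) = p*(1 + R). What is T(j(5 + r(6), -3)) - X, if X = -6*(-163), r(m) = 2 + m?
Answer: 1934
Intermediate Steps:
T(v) = 2*v*(-30 + v) (T(v) = (-30 + v)*(2*v) = 2*v*(-30 + v))
X = 978
T(j(5 + r(6), -3)) - X = 2*((5 + (2 + 6))*(1 - 3))*(-30 + (5 + (2 + 6))*(1 - 3)) - 1*978 = 2*((5 + 8)*(-2))*(-30 + (5 + 8)*(-2)) - 978 = 2*(13*(-2))*(-30 + 13*(-2)) - 978 = 2*(-26)*(-30 - 26) - 978 = 2*(-26)*(-56) - 978 = 2912 - 978 = 1934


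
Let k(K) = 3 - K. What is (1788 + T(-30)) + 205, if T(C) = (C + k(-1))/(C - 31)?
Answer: 121599/61 ≈ 1993.4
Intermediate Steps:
T(C) = (4 + C)/(-31 + C) (T(C) = (C + (3 - 1*(-1)))/(C - 31) = (C + (3 + 1))/(-31 + C) = (C + 4)/(-31 + C) = (4 + C)/(-31 + C))
(1788 + T(-30)) + 205 = (1788 + (4 - 30)/(-31 - 30)) + 205 = (1788 - 26/(-61)) + 205 = (1788 - 1/61*(-26)) + 205 = (1788 + 26/61) + 205 = 109094/61 + 205 = 121599/61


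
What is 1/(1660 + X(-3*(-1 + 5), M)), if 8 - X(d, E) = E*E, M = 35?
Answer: 1/443 ≈ 0.0022573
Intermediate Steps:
X(d, E) = 8 - E² (X(d, E) = 8 - E*E = 8 - E²)
1/(1660 + X(-3*(-1 + 5), M)) = 1/(1660 + (8 - 1*35²)) = 1/(1660 + (8 - 1*1225)) = 1/(1660 + (8 - 1225)) = 1/(1660 - 1217) = 1/443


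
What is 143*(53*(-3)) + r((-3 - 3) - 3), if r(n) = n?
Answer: -22746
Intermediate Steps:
143*(53*(-3)) + r((-3 - 3) - 3) = 143*(53*(-3)) + ((-3 - 3) - 3) = 143*(-159) + (-6 - 3) = -22737 - 9 = -22746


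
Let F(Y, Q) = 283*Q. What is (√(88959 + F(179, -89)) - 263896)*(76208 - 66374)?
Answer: -2595153264 + 19668*√15943 ≈ -2.5927e+9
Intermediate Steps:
(√(88959 + F(179, -89)) - 263896)*(76208 - 66374) = (√(88959 + 283*(-89)) - 263896)*(76208 - 66374) = (√(88959 - 25187) - 263896)*9834 = (√63772 - 263896)*9834 = (2*√15943 - 263896)*9834 = (-263896 + 2*√15943)*9834 = -2595153264 + 19668*√15943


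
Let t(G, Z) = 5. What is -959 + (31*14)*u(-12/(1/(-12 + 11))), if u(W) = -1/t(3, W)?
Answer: -5229/5 ≈ -1045.8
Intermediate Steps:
u(W) = -⅕ (u(W) = -1/5 = -1*⅕ = -⅕)
-959 + (31*14)*u(-12/(1/(-12 + 11))) = -959 + (31*14)*(-⅕) = -959 + 434*(-⅕) = -959 - 434/5 = -5229/5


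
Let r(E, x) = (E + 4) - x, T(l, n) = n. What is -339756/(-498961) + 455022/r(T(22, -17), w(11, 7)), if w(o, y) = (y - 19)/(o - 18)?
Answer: -1589232630126/51392983 ≈ -30923.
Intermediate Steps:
w(o, y) = (-19 + y)/(-18 + o)
r(E, x) = 4 + E - x (r(E, x) = (4 + E) - x = 4 + E - x)
-339756/(-498961) + 455022/r(T(22, -17), w(11, 7)) = -339756/(-498961) + 455022/(4 - 17 - (-19 + 7)/(-18 + 11)) = -339756*(-1/498961) + 455022/(4 - 17 - (-12)/(-7)) = 339756/498961 + 455022/(4 - 17 - (-1)*(-12)/7) = 339756/498961 + 455022/(4 - 17 - 1*12/7) = 339756/498961 + 455022/(4 - 17 - 12/7) = 339756/498961 + 455022/(-103/7) = 339756/498961 + 455022*(-7/103) = 339756/498961 - 3185154/103 = -1589232630126/51392983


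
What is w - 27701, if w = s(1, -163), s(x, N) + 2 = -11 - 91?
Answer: -27805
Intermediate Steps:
s(x, N) = -104 (s(x, N) = -2 + (-11 - 91) = -2 - 102 = -104)
w = -104
w - 27701 = -104 - 27701 = -27805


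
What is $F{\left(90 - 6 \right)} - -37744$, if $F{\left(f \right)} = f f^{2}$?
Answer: $630448$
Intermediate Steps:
$F{\left(f \right)} = f^{3}$
$F{\left(90 - 6 \right)} - -37744 = \left(90 - 6\right)^{3} - -37744 = \left(90 - 6\right)^{3} + 37744 = 84^{3} + 37744 = 592704 + 37744 = 630448$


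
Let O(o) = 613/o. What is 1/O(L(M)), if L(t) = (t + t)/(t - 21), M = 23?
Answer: 23/613 ≈ 0.037520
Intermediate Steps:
L(t) = 2*t/(-21 + t) (L(t) = (2*t)/(-21 + t) = 2*t/(-21 + t))
1/O(L(M)) = 1/(613/((2*23/(-21 + 23)))) = 1/(613/((2*23/2))) = 1/(613/((2*23*(1/2)))) = 1/(613/23) = 23/613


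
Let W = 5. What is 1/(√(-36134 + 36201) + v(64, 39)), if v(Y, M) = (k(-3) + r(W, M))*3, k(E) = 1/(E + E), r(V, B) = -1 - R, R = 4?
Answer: -62/693 - 4*√67/693 ≈ -0.13671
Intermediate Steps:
r(V, B) = -5 (r(V, B) = -1 - 1*4 = -1 - 4 = -5)
k(E) = 1/(2*E)
v(Y, M) = -31/2 (v(Y, M) = ((½)/(-3) - 5)*3 = ((½)*(-⅓) - 5)*3 = (-⅙ - 5)*3 = -31/6*3 = -31/2)
1/(√(-36134 + 36201) + v(64, 39)) = 1/(√(-36134 + 36201) - 31/2) = 1/(√67 - 31/2) = 1/(-31/2 + √67)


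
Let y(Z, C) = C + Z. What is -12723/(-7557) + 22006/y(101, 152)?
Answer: 5136917/57937 ≈ 88.664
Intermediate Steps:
-12723/(-7557) + 22006/y(101, 152) = -12723/(-7557) + 22006/(152 + 101) = -12723*(-1/7557) + 22006/253 = 4241/2519 + 22006*(1/253) = 4241/2519 + 22006/253 = 5136917/57937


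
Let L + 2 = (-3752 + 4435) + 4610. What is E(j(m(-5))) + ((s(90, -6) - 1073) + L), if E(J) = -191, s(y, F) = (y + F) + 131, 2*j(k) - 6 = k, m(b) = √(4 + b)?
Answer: 4242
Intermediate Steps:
j(k) = 3 + k/2
s(y, F) = 131 + F + y (s(y, F) = (F + y) + 131 = 131 + F + y)
L = 5291 (L = -2 + ((-3752 + 4435) + 4610) = -2 + (683 + 4610) = -2 + 5293 = 5291)
E(j(m(-5))) + ((s(90, -6) - 1073) + L) = -191 + (((131 - 6 + 90) - 1073) + 5291) = -191 + ((215 - 1073) + 5291) = -191 + (-858 + 5291) = -191 + 4433 = 4242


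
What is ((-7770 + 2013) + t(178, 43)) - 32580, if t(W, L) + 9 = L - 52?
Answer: -38355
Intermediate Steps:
t(W, L) = -61 + L (t(W, L) = -9 + (L - 52) = -9 + (-52 + L) = -61 + L)
((-7770 + 2013) + t(178, 43)) - 32580 = ((-7770 + 2013) + (-61 + 43)) - 32580 = (-5757 - 18) - 32580 = -5775 - 32580 = -38355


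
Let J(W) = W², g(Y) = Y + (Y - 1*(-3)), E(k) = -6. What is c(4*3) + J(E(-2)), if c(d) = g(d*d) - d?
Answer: 315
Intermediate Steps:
g(Y) = 3 + 2*Y (g(Y) = Y + (Y + 3) = Y + (3 + Y) = 3 + 2*Y)
c(d) = 3 - d + 2*d² (c(d) = (3 + 2*(d*d)) - d = (3 + 2*d²) - d = 3 - d + 2*d²)
c(4*3) + J(E(-2)) = (3 - 4*3 + 2*(4*3)²) + (-6)² = (3 - 1*12 + 2*12²) + 36 = (3 - 12 + 2*144) + 36 = (3 - 12 + 288) + 36 = 279 + 36 = 315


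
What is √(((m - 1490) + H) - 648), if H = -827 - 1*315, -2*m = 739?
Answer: 3*I*√1622/2 ≈ 60.411*I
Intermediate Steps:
m = -739/2 (m = -½*739 = -739/2 ≈ -369.50)
H = -1142 (H = -827 - 315 = -1142)
√(((m - 1490) + H) - 648) = √(((-739/2 - 1490) - 1142) - 648) = √((-3719/2 - 1142) - 648) = √(-6003/2 - 648) = √(-7299/2) = 3*I*√1622/2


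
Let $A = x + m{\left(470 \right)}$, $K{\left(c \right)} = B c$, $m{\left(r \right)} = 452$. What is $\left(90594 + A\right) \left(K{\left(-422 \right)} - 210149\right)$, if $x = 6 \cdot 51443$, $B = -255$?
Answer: $-40985248456$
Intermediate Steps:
$x = 308658$
$K{\left(c \right)} = - 255 c$
$A = 309110$ ($A = 308658 + 452 = 309110$)
$\left(90594 + A\right) \left(K{\left(-422 \right)} - 210149\right) = \left(90594 + 309110\right) \left(\left(-255\right) \left(-422\right) - 210149\right) = 399704 \left(107610 - 210149\right) = 399704 \left(-102539\right) = -40985248456$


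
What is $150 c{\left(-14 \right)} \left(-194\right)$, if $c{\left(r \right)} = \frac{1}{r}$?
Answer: $\frac{14550}{7} \approx 2078.6$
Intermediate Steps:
$150 c{\left(-14 \right)} \left(-194\right) = \frac{150}{-14} \left(-194\right) = 150 \left(- \frac{1}{14}\right) \left(-194\right) = \left(- \frac{75}{7}\right) \left(-194\right) = \frac{14550}{7}$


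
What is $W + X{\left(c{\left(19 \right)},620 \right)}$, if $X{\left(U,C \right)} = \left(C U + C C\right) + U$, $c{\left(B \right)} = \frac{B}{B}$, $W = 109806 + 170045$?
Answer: $664872$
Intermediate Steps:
$W = 279851$
$c{\left(B \right)} = 1$
$X{\left(U,C \right)} = U + C^{2} + C U$ ($X{\left(U,C \right)} = \left(C U + C^{2}\right) + U = \left(C^{2} + C U\right) + U = U + C^{2} + C U$)
$W + X{\left(c{\left(19 \right)},620 \right)} = 279851 + \left(1 + 620^{2} + 620 \cdot 1\right) = 279851 + \left(1 + 384400 + 620\right) = 279851 + 385021 = 664872$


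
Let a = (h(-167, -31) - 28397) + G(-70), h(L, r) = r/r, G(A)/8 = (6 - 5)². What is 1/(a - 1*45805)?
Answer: -1/74193 ≈ -1.3478e-5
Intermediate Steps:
G(A) = 8 (G(A) = 8*(6 - 5)² = 8*1² = 8*1 = 8)
h(L, r) = 1
a = -28388 (a = (1 - 28397) + 8 = -28396 + 8 = -28388)
1/(a - 1*45805) = 1/(-28388 - 1*45805) = 1/(-28388 - 45805) = 1/(-74193) = -1/74193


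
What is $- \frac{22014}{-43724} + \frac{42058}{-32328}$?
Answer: $- \frac{140909425}{176688684} \approx -0.7975$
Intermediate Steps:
$- \frac{22014}{-43724} + \frac{42058}{-32328} = \left(-22014\right) \left(- \frac{1}{43724}\right) + 42058 \left(- \frac{1}{32328}\right) = \frac{11007}{21862} - \frac{21029}{16164} = - \frac{140909425}{176688684}$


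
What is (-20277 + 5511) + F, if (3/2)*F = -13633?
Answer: -71564/3 ≈ -23855.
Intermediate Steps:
F = -27266/3 (F = (⅔)*(-13633) = -27266/3 ≈ -9088.7)
(-20277 + 5511) + F = (-20277 + 5511) - 27266/3 = -14766 - 27266/3 = -71564/3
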